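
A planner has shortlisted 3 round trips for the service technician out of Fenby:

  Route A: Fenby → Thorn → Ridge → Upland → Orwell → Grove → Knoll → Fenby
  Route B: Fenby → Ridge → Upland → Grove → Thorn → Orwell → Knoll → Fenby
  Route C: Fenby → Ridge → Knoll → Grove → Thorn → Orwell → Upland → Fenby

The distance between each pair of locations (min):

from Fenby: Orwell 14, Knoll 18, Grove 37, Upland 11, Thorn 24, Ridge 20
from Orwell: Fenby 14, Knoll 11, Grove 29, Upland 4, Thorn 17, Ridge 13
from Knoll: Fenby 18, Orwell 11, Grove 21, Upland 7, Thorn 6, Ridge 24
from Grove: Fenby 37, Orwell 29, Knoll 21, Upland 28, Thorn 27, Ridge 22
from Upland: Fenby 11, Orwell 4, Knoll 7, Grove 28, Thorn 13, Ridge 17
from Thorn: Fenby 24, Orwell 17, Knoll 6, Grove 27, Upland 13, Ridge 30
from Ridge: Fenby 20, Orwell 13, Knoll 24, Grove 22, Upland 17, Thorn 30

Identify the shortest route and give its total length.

124 min — Route C is the shortest.

Route A: 24 + 30 + 17 + 4 + 29 + 21 + 18 = 143
Route B: 20 + 17 + 28 + 27 + 17 + 11 + 18 = 138
Route C: 20 + 24 + 21 + 27 + 17 + 4 + 11 = 124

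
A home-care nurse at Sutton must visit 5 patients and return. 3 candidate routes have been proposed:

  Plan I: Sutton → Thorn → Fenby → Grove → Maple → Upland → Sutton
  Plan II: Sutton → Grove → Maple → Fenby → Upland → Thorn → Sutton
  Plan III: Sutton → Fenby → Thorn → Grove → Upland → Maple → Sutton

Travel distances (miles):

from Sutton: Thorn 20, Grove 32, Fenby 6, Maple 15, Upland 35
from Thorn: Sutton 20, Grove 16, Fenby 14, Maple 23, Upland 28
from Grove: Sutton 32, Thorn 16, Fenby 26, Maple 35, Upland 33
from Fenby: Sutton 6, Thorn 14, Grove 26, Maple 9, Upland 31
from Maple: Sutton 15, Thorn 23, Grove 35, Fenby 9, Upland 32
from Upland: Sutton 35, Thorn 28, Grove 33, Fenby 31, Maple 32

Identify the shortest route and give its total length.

Plan I: 20 + 14 + 26 + 35 + 32 + 35 = 162
Plan II: 32 + 35 + 9 + 31 + 28 + 20 = 155
Plan III: 6 + 14 + 16 + 33 + 32 + 15 = 116

116 miles — Plan III is the shortest.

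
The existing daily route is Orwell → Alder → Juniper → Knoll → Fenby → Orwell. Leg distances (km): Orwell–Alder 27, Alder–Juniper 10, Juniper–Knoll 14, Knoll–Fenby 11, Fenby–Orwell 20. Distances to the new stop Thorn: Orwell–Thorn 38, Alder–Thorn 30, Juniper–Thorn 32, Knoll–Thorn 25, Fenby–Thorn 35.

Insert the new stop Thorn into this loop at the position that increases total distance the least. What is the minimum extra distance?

Insertion cost between consecutive stops i–j is d(i,Thorn) + d(Thorn,j) − d(i,j):
  between Orwell and Alder: 38 + 30 − 27 = 41
  between Alder and Juniper: 30 + 32 − 10 = 52
  between Juniper and Knoll: 32 + 25 − 14 = 43
  between Knoll and Fenby: 25 + 35 − 11 = 49
  between Fenby and Orwell: 35 + 38 − 20 = 53
Cheapest insertion is between Orwell and Alder, adding 41.
New total = 82 + 41 = 123.

Adding 41 km by placing Thorn on the Orwell–Alder leg.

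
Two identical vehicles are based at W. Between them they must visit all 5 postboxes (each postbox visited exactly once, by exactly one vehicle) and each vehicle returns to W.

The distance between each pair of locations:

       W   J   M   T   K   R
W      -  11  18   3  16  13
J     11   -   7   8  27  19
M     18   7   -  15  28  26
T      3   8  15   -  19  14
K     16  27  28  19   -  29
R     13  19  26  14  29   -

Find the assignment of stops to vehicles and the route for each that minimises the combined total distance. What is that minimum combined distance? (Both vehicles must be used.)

Check every non-empty split of the stops between the two vehicles; for each half take its own optimal tour:
  {J} + {M, T, K, R}: 22 + 86 = 108
  {M} + {J, T, K, R}: 36 + 75 = 111
  {J, M} + {T, K, R}: 36 + 62 = 98
  {T} + {J, M, K, R}: 6 + 83 = 89
  {J, T} + {M, K, R}: 22 + 83 = 105
  {M, T} + {J, K, R}: 36 + 75 = 111
  … (15 splits in total)
  {J, M, T, K} + {R}: 62 + 26 = 88  ← best
Best: vehicle 1 W → T → J → M → K → W = 62; vehicle 2 W → R → W = 26; combined 88.

88 — the smallest possible combined total.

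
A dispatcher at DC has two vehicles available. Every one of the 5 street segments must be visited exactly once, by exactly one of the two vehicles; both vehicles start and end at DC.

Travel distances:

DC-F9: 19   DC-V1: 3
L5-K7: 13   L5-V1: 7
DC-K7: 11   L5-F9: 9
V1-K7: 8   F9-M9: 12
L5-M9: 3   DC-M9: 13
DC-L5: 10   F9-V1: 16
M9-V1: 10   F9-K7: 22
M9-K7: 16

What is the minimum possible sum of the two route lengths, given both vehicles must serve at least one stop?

Check every non-empty split of the stops between the two vehicles; for each half take its own optimal tour:
  {L5} + {F9, M9, V1, K7}: 20 + 58 = 78
  {F9} + {L5, M9, V1, K7}: 38 + 40 = 78
  {L5, F9} + {M9, V1, K7}: 38 + 40 = 78
  {M9} + {L5, F9, V1, K7}: 26 + 52 = 78
  {L5, M9} + {F9, V1, K7}: 26 + 52 = 78
  {F9, M9} + {L5, V1, K7}: 44 + 34 = 78
  … (15 splits in total)
  {V1} + {L5, F9, M9, K7}: 6 + 58 = 64  ← best
Best: vehicle 1 DC → V1 → DC = 6; vehicle 2 DC → L5 → F9 → M9 → K7 → DC = 58; combined 64.

64 — the smallest possible combined total.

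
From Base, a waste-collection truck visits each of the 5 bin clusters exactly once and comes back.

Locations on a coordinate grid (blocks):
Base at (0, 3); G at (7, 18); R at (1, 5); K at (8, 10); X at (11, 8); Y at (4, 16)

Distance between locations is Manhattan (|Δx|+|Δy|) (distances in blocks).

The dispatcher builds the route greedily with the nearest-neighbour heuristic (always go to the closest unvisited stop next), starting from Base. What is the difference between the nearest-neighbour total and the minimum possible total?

Base: R=3, K=15, X=16, Y=17, G=22 ⇒ R
R: K=12, X=13, Y=14, G=19 ⇒ K
K: X=5, G=9, Y=10 ⇒ X
X: G=14, Y=15 ⇒ G
G: Y=5 ⇒ Y
NN route Base → R → K → X → G → Y → Base costs 56.
Optimal: Base → R → X → K → G → Y → Base costs 52 (by enumerating all 60 distinct tours).
Excess = 56 − 52 = 4.

4 blocks longer than the optimal tour.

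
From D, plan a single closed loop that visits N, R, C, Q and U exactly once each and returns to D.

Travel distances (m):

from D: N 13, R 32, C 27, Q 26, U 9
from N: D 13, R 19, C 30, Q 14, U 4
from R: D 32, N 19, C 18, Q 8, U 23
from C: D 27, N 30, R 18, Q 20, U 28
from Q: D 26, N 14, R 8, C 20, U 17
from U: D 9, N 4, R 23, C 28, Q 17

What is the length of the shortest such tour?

With 5 stops there are 5!/2 = 60 distinct round trips (a route and its reverse cost the same).
D → N → R → C → Q → U → D: 13+19+18+20+17+9 = 96
D → N → R → C → U → Q → D: 13+19+18+28+17+26 = 121
D → N → R → Q → C → U → D: 13+19+8+20+28+9 = 97
D → N → R → Q → U → C → D: 13+19+8+17+28+27 = 112
D → N → R → U → C → Q → D: 13+19+23+28+20+26 = 129
D → N → R → U → Q → C → D: 13+19+23+17+20+27 = 119
D → N → C → R → Q → U → D: 13+30+18+8+17+9 = 95
D → N → C → R → U → Q → D: 13+30+18+23+17+26 = 127
D → N → C → Q → R → U → D: 13+30+20+8+23+9 = 103
D → N → C → Q → U → R → D: 13+30+20+17+23+32 = 135
D → N → C → U → R → Q → D: 13+30+28+23+8+26 = 128
D → N → C → U → Q → R → D: 13+30+28+17+8+32 = 128
D → N → Q → R → C → U → D: 13+14+8+18+28+9 = 90
D → N → Q → R → U → C → D: 13+14+8+23+28+27 = 113
… (46 more)
D → C → R → Q → N → U → D: 27+18+8+14+4+9 = 80  ← best
The minimum is 80.
One optimal route: D → C → R → Q → N → U → D (or its reverse).

80 m — the shortest possible round trip.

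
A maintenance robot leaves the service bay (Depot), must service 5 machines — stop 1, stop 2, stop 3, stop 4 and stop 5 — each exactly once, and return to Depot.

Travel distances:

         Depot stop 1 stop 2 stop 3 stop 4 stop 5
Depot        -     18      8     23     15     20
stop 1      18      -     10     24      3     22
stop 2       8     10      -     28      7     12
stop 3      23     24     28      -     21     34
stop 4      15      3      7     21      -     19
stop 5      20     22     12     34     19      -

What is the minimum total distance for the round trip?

89 — the shortest possible round trip.

There are 60 distinct closed tours to check (reversals are equivalent).
Depot → stop 1 → stop 2 → stop 3 → stop 4 → stop 5 → Depot: 18+10+28+21+19+20 = 116
Depot → stop 1 → stop 2 → stop 3 → stop 5 → stop 4 → Depot: 18+10+28+34+19+15 = 124
Depot → stop 1 → stop 2 → stop 4 → stop 3 → stop 5 → Depot: 18+10+7+21+34+20 = 110
Depot → stop 1 → stop 2 → stop 4 → stop 5 → stop 3 → Depot: 18+10+7+19+34+23 = 111
Depot → stop 1 → stop 2 → stop 5 → stop 3 → stop 4 → Depot: 18+10+12+34+21+15 = 110
Depot → stop 1 → stop 2 → stop 5 → stop 4 → stop 3 → Depot: 18+10+12+19+21+23 = 103
Depot → stop 1 → stop 3 → stop 2 → stop 4 → stop 5 → Depot: 18+24+28+7+19+20 = 116
Depot → stop 1 → stop 3 → stop 2 → stop 5 → stop 4 → Depot: 18+24+28+12+19+15 = 116
Depot → stop 1 → stop 3 → stop 4 → stop 2 → stop 5 → Depot: 18+24+21+7+12+20 = 102
Depot → stop 1 → stop 3 → stop 4 → stop 5 → stop 2 → Depot: 18+24+21+19+12+8 = 102
Depot → stop 1 → stop 3 → stop 5 → stop 2 → stop 4 → Depot: 18+24+34+12+7+15 = 110
Depot → stop 1 → stop 3 → stop 5 → stop 4 → stop 2 → Depot: 18+24+34+19+7+8 = 110
Depot → stop 1 → stop 4 → stop 2 → stop 3 → stop 5 → Depot: 18+3+7+28+34+20 = 110
Depot → stop 1 → stop 4 → stop 2 → stop 5 → stop 3 → Depot: 18+3+7+12+34+23 = 97
… (46 more)
Depot → stop 2 → stop 5 → stop 1 → stop 4 → stop 3 → Depot: 8+12+22+3+21+23 = 89  ← best
The minimum is 89.
One optimal route: Depot → stop 2 → stop 5 → stop 1 → stop 4 → stop 3 → Depot (or its reverse).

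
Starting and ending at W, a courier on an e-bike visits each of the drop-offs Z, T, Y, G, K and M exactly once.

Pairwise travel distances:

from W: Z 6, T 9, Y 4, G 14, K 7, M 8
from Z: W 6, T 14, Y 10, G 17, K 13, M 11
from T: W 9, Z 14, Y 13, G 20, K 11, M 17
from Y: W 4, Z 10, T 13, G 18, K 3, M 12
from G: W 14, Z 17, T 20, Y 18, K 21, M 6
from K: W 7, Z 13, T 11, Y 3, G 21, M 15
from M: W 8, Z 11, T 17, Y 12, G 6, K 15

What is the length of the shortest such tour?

There are 360 distinct closed tours to check (reversals are equivalent).
W-Z-T-Y-G-K-M-W: 6+14+13+18+21+15+8 = 95
W-Z-T-Y-G-M-K-W: 6+14+13+18+6+15+7 = 79
W-Z-T-Y-K-G-M-W: 6+14+13+3+21+6+8 = 71
W-Z-T-Y-K-M-G-W: 6+14+13+3+15+6+14 = 71
W-Z-T-Y-M-G-K-W: 6+14+13+12+6+21+7 = 79
W-Z-T-Y-M-K-G-W: 6+14+13+12+15+21+14 = 95
W-Z-T-G-Y-K-M-W: 6+14+20+18+3+15+8 = 84
W-Z-T-G-Y-M-K-W: 6+14+20+18+12+15+7 = 92
… (352 more)
W-Z-M-G-T-K-Y-W: 6+11+6+20+11+3+4 = 61  ← best
The minimum is 61.
One optimal route: W → Z → M → G → T → K → Y → W (or its reverse).

Shortest round trip = 61.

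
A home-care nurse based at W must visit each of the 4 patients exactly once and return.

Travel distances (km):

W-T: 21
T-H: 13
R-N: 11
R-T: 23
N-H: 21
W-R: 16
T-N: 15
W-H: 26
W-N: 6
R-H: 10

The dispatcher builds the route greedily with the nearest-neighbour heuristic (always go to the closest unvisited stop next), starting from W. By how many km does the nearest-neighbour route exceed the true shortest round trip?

Excess over optimum: 1 km.

W: N=6, R=16, T=21, H=26 ⇒ N
N: R=11, T=15, H=21 ⇒ R
R: H=10, T=23 ⇒ H
H: T=13 ⇒ T
NN route W → N → R → H → T → W costs 61.
Optimal: W → R → H → T → N → W costs 60 (by enumerating all 12 distinct tours).
Excess = 61 − 60 = 1.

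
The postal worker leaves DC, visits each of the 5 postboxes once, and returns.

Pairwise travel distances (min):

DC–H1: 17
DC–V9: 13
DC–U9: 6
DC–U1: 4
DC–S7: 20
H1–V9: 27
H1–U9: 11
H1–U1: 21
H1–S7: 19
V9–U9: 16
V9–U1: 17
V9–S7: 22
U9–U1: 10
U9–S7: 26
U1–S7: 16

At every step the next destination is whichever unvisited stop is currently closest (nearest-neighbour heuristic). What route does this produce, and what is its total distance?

DC → [U1:4 / U9:6 / V9:13 / H1:17 / S7:20] → U1 (4)
U1 → [U9:10 / S7:16 / V9:17 / H1:21] → U9 (10)
U9 → [H1:11 / V9:16 / S7:26] → H1 (11)
H1 → [S7:19 / V9:27] → S7 (19)
S7 → [V9:22] → V9 (22)
Return V9→DC: 13.
Total = 4 + 10 + 11 + 19 + 22 + 13 = 79.

Nearest-neighbour total = 79 min; route DC → U1 → U9 → H1 → S7 → V9 → DC.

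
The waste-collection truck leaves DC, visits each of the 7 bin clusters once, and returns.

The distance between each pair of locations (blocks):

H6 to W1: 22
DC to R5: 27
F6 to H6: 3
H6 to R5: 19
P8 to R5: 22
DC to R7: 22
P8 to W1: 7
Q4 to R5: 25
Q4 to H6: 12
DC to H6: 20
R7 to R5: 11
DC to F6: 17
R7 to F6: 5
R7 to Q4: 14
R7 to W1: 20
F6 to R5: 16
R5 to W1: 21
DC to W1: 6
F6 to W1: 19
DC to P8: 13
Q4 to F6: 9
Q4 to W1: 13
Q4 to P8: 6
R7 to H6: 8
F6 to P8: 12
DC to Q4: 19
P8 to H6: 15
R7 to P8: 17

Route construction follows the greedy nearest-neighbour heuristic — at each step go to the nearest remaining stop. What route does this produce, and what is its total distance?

Total distance 77 blocks via the nearest-neighbour route DC → W1 → P8 → Q4 → F6 → H6 → R7 → R5 → DC.

At DC the remaining stops are W1 6, P8 13, F6 17, Q4 19, H6 20, R7 22, R5 27; go to W1.
At W1 the remaining stops are P8 7, Q4 13, F6 19, R7 20, R5 21, H6 22; go to P8.
At P8 the remaining stops are Q4 6, F6 12, H6 15, R7 17, R5 22; go to Q4.
At Q4 the remaining stops are F6 9, H6 12, R7 14, R5 25; go to F6.
At F6 the remaining stops are H6 3, R7 5, R5 16; go to H6.
At H6 the remaining stops are R7 8, R5 19; go to R7.
At R7 the remaining stops are R5 11; go to R5.
Return R5→DC: 27.
Total = 6 + 7 + 6 + 9 + 3 + 8 + 11 + 27 = 77.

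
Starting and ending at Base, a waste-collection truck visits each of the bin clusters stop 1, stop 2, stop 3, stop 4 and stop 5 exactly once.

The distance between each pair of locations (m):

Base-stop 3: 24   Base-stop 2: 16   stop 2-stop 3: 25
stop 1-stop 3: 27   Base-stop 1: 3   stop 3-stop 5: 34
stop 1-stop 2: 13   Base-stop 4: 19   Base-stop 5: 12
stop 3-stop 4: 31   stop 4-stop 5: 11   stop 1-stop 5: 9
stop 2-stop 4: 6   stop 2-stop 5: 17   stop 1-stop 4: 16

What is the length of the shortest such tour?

There are 60 distinct closed tours to check (reversals are equivalent).
Base → stop 1 → stop 2 → stop 3 → stop 4 → stop 5 → Base: 3+13+25+31+11+12 = 95
Base → stop 1 → stop 2 → stop 3 → stop 5 → stop 4 → Base: 3+13+25+34+11+19 = 105
Base → stop 1 → stop 2 → stop 4 → stop 3 → stop 5 → Base: 3+13+6+31+34+12 = 99
Base → stop 1 → stop 2 → stop 4 → stop 5 → stop 3 → Base: 3+13+6+11+34+24 = 91
Base → stop 1 → stop 2 → stop 5 → stop 3 → stop 4 → Base: 3+13+17+34+31+19 = 117
Base → stop 1 → stop 2 → stop 5 → stop 4 → stop 3 → Base: 3+13+17+11+31+24 = 99
Base → stop 1 → stop 3 → stop 2 → stop 4 → stop 5 → Base: 3+27+25+6+11+12 = 84
Base → stop 1 → stop 3 → stop 2 → stop 5 → stop 4 → Base: 3+27+25+17+11+19 = 102
Base → stop 1 → stop 3 → stop 4 → stop 2 → stop 5 → Base: 3+27+31+6+17+12 = 96
Base → stop 1 → stop 3 → stop 4 → stop 5 → stop 2 → Base: 3+27+31+11+17+16 = 105
Base → stop 1 → stop 3 → stop 5 → stop 2 → stop 4 → Base: 3+27+34+17+6+19 = 106
Base → stop 1 → stop 3 → stop 5 → stop 4 → stop 2 → Base: 3+27+34+11+6+16 = 97
Base → stop 1 → stop 4 → stop 2 → stop 3 → stop 5 → Base: 3+16+6+25+34+12 = 96
Base → stop 1 → stop 4 → stop 2 → stop 5 → stop 3 → Base: 3+16+6+17+34+24 = 100
… (46 more)
Base → stop 1 → stop 5 → stop 4 → stop 2 → stop 3 → Base: 3+9+11+6+25+24 = 78  ← best
The minimum is 78.
One optimal route: Base → stop 1 → stop 5 → stop 4 → stop 2 → stop 3 → Base (or its reverse).

78 m — the shortest possible round trip.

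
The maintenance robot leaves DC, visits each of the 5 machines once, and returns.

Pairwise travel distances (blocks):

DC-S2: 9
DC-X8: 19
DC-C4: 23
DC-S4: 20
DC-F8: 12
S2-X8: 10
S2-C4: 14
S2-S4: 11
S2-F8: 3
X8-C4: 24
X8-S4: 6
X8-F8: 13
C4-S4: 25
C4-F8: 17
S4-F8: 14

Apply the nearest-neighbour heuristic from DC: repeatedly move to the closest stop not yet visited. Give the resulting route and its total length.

DC → [S2:9 / F8:12 / X8:19 / S4:20 / C4:23] → S2 (9)
S2 → [F8:3 / X8:10 / S4:11 / C4:14] → F8 (3)
F8 → [X8:13 / S4:14 / C4:17] → X8 (13)
X8 → [S4:6 / C4:24] → S4 (6)
S4 → [C4:25] → C4 (25)
Return C4→DC: 23.
Total = 9 + 3 + 13 + 6 + 25 + 23 = 79.

Nearest-neighbour total = 79 blocks; route DC → S2 → F8 → X8 → S4 → C4 → DC.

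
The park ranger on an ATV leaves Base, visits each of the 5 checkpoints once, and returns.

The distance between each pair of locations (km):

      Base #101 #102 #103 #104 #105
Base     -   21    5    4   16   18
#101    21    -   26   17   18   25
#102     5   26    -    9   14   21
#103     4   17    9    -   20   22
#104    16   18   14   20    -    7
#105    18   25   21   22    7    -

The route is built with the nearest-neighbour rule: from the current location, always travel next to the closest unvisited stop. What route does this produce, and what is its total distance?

From Base: distances to unvisited — #103=4, #102=5, #104=16, #105=18, #101=21. Nearest is #103 (4).
From #103: distances to unvisited — #102=9, #101=17, #104=20, #105=22. Nearest is #102 (9).
From #102: distances to unvisited — #104=14, #105=21, #101=26. Nearest is #104 (14).
From #104: distances to unvisited — #105=7, #101=18. Nearest is #105 (7).
From #105: distances to unvisited — #101=25. Nearest is #101 (25).
Return #101→Base: 21.
Total = 4 + 9 + 14 + 7 + 25 + 21 = 80.

Nearest-neighbour total = 80 km; route Base → #103 → #102 → #104 → #105 → #101 → Base.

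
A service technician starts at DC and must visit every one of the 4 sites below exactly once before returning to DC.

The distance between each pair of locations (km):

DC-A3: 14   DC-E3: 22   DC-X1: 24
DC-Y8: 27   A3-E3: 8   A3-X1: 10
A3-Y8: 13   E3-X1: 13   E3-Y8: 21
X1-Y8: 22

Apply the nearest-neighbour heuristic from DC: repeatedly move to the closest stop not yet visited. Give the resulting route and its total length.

At DC the remaining stops are A3 14, E3 22, X1 24, Y8 27; go to A3.
At A3 the remaining stops are E3 8, X1 10, Y8 13; go to E3.
At E3 the remaining stops are X1 13, Y8 21; go to X1.
At X1 the remaining stops are Y8 22; go to Y8.
Return Y8→DC: 27.
Total = 14 + 8 + 13 + 22 + 27 = 84.

84 km along DC → A3 → E3 → X1 → Y8 → DC.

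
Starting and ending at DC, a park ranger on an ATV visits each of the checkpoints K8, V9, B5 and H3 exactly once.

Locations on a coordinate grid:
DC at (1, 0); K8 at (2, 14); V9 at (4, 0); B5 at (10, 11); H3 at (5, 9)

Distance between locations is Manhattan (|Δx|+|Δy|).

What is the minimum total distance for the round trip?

With 4 stops there are 4!/2 = 12 distinct round trips (a route and its reverse cost the same).
DC-K8-V9-B5-H3-DC: 15+16+17+7+13 = 68
DC-K8-V9-H3-B5-DC: 15+16+10+7+20 = 68
DC-K8-B5-V9-H3-DC: 15+11+17+10+13 = 66
DC-K8-B5-H3-V9-DC: 15+11+7+10+3 = 46
DC-K8-H3-V9-B5-DC: 15+8+10+17+20 = 70
DC-K8-H3-B5-V9-DC: 15+8+7+17+3 = 50
DC-V9-K8-B5-H3-DC: 3+16+11+7+13 = 50
DC-V9-K8-H3-B5-DC: 3+16+8+7+20 = 54
DC-V9-B5-K8-H3-DC: 3+17+11+8+13 = 52
DC-V9-H3-K8-B5-DC: 3+10+8+11+20 = 52
DC-B5-K8-V9-H3-DC: 20+11+16+10+13 = 70
DC-B5-V9-K8-H3-DC: 20+17+16+8+13 = 74
The minimum is 46.
One optimal route: DC → K8 → B5 → H3 → V9 → DC (or its reverse).

Minimum total distance: 46.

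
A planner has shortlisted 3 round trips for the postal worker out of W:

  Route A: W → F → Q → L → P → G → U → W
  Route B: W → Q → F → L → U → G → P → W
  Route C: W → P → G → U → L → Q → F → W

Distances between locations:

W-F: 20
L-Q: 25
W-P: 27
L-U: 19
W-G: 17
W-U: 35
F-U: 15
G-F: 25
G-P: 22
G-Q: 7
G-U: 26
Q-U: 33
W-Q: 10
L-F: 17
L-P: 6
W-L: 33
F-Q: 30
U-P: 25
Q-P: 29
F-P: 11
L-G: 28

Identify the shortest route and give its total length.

Shortest is Route B, total 151.

Route A: 20 + 30 + 25 + 6 + 22 + 26 + 35 = 164
Route B: 10 + 30 + 17 + 19 + 26 + 22 + 27 = 151
Route C: 27 + 22 + 26 + 19 + 25 + 30 + 20 = 169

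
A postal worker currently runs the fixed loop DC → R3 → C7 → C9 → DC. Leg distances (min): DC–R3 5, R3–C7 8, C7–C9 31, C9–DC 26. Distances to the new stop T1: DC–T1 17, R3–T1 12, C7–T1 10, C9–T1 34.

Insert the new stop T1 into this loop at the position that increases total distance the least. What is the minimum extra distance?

Minimum extra distance: 13 min, inserting T1 between C7 and C9.

Insertion cost between consecutive stops i–j is d(i,T1) + d(T1,j) − d(i,j):
  between DC and R3: 17 + 12 − 5 = 24
  between R3 and C7: 12 + 10 − 8 = 14
  between C7 and C9: 10 + 34 − 31 = 13
  between C9 and DC: 34 + 17 − 26 = 25
Cheapest insertion is between C7 and C9, adding 13.
New total = 70 + 13 = 83.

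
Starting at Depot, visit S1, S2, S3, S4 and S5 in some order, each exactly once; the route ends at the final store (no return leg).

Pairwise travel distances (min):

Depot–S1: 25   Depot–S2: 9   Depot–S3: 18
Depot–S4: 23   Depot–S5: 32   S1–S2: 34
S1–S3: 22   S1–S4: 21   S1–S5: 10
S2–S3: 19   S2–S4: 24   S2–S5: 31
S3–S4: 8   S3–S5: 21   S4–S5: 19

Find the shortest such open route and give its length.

There are 5! = 120 possible orderings.
Depot→S1→S2→S3→S4→S5: 25+34+19+8+19 = 105
Depot→S1→S2→S3→S5→S4: 25+34+19+21+19 = 118
Depot→S1→S2→S4→S3→S5: 25+34+24+8+21 = 112
Depot→S1→S2→S4→S5→S3: 25+34+24+19+21 = 123
Depot→S1→S2→S5→S3→S4: 25+34+31+21+8 = 119
Depot→S1→S2→S5→S4→S3: 25+34+31+19+8 = 117
Depot→S1→S3→S2→S4→S5: 25+22+19+24+19 = 109
Depot→S1→S3→S2→S5→S4: 25+22+19+31+19 = 116
Depot→S1→S3→S4→S2→S5: 25+22+8+24+31 = 110
Depot→S1→S3→S4→S5→S2: 25+22+8+19+31 = 105
Depot→S1→S3→S5→S2→S4: 25+22+21+31+24 = 123
Depot→S1→S3→S5→S4→S2: 25+22+21+19+24 = 111
Depot→S1→S4→S2→S3→S5: 25+21+24+19+21 = 110
Depot→S1→S4→S2→S5→S3: 25+21+24+31+21 = 122
… (106 more)
Depot→S2→S3→S4→S5→S1: 9+19+8+19+10 = 65  ← best
The minimum is 65.
One shortest path: Depot → S2 → S3 → S4 → S5 → S1.

Shortest open route: 65 min.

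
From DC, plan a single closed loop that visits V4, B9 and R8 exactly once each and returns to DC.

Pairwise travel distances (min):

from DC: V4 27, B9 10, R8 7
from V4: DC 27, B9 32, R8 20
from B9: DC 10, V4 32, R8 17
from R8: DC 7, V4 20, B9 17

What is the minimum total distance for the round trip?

There are 3 distinct closed tours to check (reversals are equivalent).
DC - V4 - B9 - R8 - DC: 27+32+17+7 = 83
DC - V4 - R8 - B9 - DC: 27+20+17+10 = 74
DC - B9 - V4 - R8 - DC: 10+32+20+7 = 69
The minimum is 69.
One optimal route: DC → B9 → V4 → R8 → DC (or its reverse).

Minimum total distance: 69 min.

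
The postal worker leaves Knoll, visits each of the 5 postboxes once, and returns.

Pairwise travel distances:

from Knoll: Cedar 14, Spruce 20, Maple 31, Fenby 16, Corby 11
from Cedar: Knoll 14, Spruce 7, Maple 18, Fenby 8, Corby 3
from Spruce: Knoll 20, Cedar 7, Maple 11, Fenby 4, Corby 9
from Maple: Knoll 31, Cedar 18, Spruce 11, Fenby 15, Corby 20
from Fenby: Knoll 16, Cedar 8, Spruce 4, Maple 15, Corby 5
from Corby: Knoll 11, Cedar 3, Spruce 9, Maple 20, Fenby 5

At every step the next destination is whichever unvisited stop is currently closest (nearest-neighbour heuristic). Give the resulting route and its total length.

Knoll → [Corby:11 / Cedar:14 / Fenby:16 / Spruce:20 / Maple:31] → Corby (11)
Corby → [Cedar:3 / Fenby:5 / Spruce:9 / Maple:20] → Cedar (3)
Cedar → [Spruce:7 / Fenby:8 / Maple:18] → Spruce (7)
Spruce → [Fenby:4 / Maple:11] → Fenby (4)
Fenby → [Maple:15] → Maple (15)
Return Maple→Knoll: 31.
Total = 11 + 3 + 7 + 4 + 15 + 31 = 71.

71 along Knoll → Corby → Cedar → Spruce → Fenby → Maple → Knoll.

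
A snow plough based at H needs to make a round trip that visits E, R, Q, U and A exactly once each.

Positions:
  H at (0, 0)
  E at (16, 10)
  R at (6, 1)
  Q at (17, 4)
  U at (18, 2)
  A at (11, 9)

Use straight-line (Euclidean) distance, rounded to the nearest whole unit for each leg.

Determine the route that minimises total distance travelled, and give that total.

45 — the shortest possible round trip.

There are 60 distinct closed tours to check (reversals are equivalent).
H → E → R → Q → U → A → H: 19+13+11+2+10+14 = 69
H → E → R → Q → A → U → H: 19+13+11+8+10+18 = 79
H → E → R → U → Q → A → H: 19+13+12+2+8+14 = 68
H → E → R → U → A → Q → H: 19+13+12+10+8+17 = 79
H → E → R → A → Q → U → H: 19+13+9+8+2+18 = 69
H → E → R → A → U → Q → H: 19+13+9+10+2+17 = 70
H → E → Q → R → U → A → H: 19+6+11+12+10+14 = 72
H → E → Q → R → A → U → H: 19+6+11+9+10+18 = 73
H → E → Q → U → R → A → H: 19+6+2+12+9+14 = 62
H → E → Q → U → A → R → H: 19+6+2+10+9+6 = 52
H → E → Q → A → R → U → H: 19+6+8+9+12+18 = 72
H → E → Q → A → U → R → H: 19+6+8+10+12+6 = 61
H → E → U → R → Q → A → H: 19+8+12+11+8+14 = 72
H → E → U → R → A → Q → H: 19+8+12+9+8+17 = 73
… (46 more)
H → R → U → Q → E → A → H: 6+12+2+6+5+14 = 45  ← best
The minimum is 45.
One optimal route: H → R → U → Q → E → A → H (or its reverse).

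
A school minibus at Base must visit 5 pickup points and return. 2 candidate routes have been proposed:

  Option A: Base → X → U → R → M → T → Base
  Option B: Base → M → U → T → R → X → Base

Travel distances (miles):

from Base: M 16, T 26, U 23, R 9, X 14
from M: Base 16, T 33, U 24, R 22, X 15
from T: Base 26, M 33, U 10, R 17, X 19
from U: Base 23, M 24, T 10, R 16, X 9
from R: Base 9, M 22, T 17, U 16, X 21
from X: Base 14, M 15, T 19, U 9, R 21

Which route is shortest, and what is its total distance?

Shortest is Option B, total 102 miles.

Option A: 14 + 9 + 16 + 22 + 33 + 26 = 120
Option B: 16 + 24 + 10 + 17 + 21 + 14 = 102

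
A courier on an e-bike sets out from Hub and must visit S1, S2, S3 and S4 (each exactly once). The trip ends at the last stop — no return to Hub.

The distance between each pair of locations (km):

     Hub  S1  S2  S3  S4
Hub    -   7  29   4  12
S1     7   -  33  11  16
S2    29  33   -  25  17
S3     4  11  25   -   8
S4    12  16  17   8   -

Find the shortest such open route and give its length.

There are 4! = 24 possible orderings.
Hub → S1 → S2 → S3 → S4: 7+33+25+8 = 73
Hub → S1 → S2 → S4 → S3: 7+33+17+8 = 65
Hub → S1 → S3 → S2 → S4: 7+11+25+17 = 60
Hub → S1 → S3 → S4 → S2: 7+11+8+17 = 43
Hub → S1 → S4 → S2 → S3: 7+16+17+25 = 65
Hub → S1 → S4 → S3 → S2: 7+16+8+25 = 56
Hub → S2 → S1 → S3 → S4: 29+33+11+8 = 81
Hub → S2 → S1 → S4 → S3: 29+33+16+8 = 86
Hub → S2 → S3 → S1 → S4: 29+25+11+16 = 81
Hub → S2 → S3 → S4 → S1: 29+25+8+16 = 78
Hub → S2 → S4 → S1 → S3: 29+17+16+11 = 73
Hub → S2 → S4 → S3 → S1: 29+17+8+11 = 65
Hub → S3 → S1 → S2 → S4: 4+11+33+17 = 65
Hub → S3 → S1 → S4 → S2: 4+11+16+17 = 48
… (10 more)
The minimum is 43.
One shortest path: Hub → S1 → S3 → S4 → S2.

Shortest open route: 43 km.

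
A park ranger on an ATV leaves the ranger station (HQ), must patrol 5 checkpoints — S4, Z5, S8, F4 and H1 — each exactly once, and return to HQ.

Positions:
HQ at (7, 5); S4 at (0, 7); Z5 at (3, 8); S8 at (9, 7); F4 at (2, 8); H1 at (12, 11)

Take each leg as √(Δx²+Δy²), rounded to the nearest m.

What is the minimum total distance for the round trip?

HQ→S4→Z5→S8→F4→H1→HQ: 7+3+6+7+10+8 = 41
HQ→S4→Z5→S8→H1→F4→HQ: 7+3+6+5+10+6 = 37
HQ→S4→Z5→F4→S8→H1→HQ: 7+3+1+7+5+8 = 31
HQ→S4→Z5→F4→H1→S8→HQ: 7+3+1+10+5+3 = 29
HQ→S4→Z5→H1→S8→F4→HQ: 7+3+9+5+7+6 = 37
HQ→S4→Z5→H1→F4→S8→HQ: 7+3+9+10+7+3 = 39
HQ→S4→S8→Z5→F4→H1→HQ: 7+9+6+1+10+8 = 41
HQ→S4→S8→Z5→H1→F4→HQ: 7+9+6+9+10+6 = 47
HQ→S4→S8→F4→Z5→H1→HQ: 7+9+7+1+9+8 = 41
HQ→S4→S8→F4→H1→Z5→HQ: 7+9+7+10+9+5 = 47
HQ→S4→S8→H1→Z5→F4→HQ: 7+9+5+9+1+6 = 37
HQ→S4→S8→H1→F4→Z5→HQ: 7+9+5+10+1+5 = 37
HQ→S4→F4→Z5→S8→H1→HQ: 7+2+1+6+5+8 = 29
HQ→S4→F4→Z5→H1→S8→HQ: 7+2+1+9+5+3 = 27
… (46 more)
The minimum is 27.
One optimal route: HQ → S4 → F4 → Z5 → H1 → S8 → HQ (or its reverse).

Shortest round trip = 27 m.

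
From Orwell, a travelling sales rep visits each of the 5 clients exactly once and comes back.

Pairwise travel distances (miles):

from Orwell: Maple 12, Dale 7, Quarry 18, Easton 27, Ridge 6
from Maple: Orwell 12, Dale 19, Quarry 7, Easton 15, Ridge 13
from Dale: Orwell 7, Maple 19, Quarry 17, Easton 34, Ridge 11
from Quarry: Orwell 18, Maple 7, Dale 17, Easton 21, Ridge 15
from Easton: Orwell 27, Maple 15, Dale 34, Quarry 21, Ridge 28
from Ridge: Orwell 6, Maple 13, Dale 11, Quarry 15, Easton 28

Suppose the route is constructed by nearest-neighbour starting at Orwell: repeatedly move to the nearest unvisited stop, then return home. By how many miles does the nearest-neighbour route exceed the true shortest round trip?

Excess over optimum: 4 miles.

From Orwell: Ridge=6, Dale=7, Maple=12, Quarry=18, Easton=27 → choose Ridge (6).
From Ridge: Dale=11, Maple=13, Quarry=15, Easton=28 → choose Dale (11).
From Dale: Quarry=17, Maple=19, Easton=34 → choose Quarry (17).
From Quarry: Maple=7, Easton=21 → choose Maple (7).
From Maple: Easton=15 → choose Easton (15).
NN route Orwell → Ridge → Dale → Quarry → Maple → Easton → Orwell costs 83.
Optimal: Orwell → Dale → Quarry → Easton → Maple → Ridge → Orwell costs 79 (by enumerating all 60 distinct tours).
Excess = 83 − 79 = 4.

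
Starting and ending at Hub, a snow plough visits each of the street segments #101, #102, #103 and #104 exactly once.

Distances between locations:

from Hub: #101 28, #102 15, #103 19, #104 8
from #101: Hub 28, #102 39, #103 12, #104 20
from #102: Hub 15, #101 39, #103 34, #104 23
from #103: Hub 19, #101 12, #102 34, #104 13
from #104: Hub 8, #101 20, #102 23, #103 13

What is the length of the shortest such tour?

With 4 stops there are 4!/2 = 12 distinct round trips (a route and its reverse cost the same).
Hub → #101 → #102 → #103 → #104 → Hub: 28+39+34+13+8 = 122
Hub → #101 → #102 → #104 → #103 → Hub: 28+39+23+13+19 = 122
Hub → #101 → #103 → #102 → #104 → Hub: 28+12+34+23+8 = 105
Hub → #101 → #103 → #104 → #102 → Hub: 28+12+13+23+15 = 91
Hub → #101 → #104 → #102 → #103 → Hub: 28+20+23+34+19 = 124
Hub → #101 → #104 → #103 → #102 → Hub: 28+20+13+34+15 = 110
Hub → #102 → #101 → #103 → #104 → Hub: 15+39+12+13+8 = 87
Hub → #102 → #101 → #104 → #103 → Hub: 15+39+20+13+19 = 106
Hub → #102 → #103 → #101 → #104 → Hub: 15+34+12+20+8 = 89
Hub → #102 → #104 → #101 → #103 → Hub: 15+23+20+12+19 = 89
Hub → #103 → #101 → #102 → #104 → Hub: 19+12+39+23+8 = 101
Hub → #103 → #102 → #101 → #104 → Hub: 19+34+39+20+8 = 120
The minimum is 87.
One optimal route: Hub → #102 → #101 → #103 → #104 → Hub (or its reverse).

Minimum total distance: 87.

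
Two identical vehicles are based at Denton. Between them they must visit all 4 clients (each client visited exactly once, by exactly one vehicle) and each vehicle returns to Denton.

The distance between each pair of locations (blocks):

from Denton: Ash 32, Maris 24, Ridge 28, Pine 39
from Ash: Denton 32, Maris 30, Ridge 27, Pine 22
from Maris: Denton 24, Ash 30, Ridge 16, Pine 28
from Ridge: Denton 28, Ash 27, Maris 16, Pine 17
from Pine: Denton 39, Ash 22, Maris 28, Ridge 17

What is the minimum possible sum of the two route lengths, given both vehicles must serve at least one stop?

Check every non-empty split of the stops between the two vehicles; for each half take its own optimal tour:
  {Ash} + {Maris, Ridge, Pine}: 64 + 96 = 160
  {Maris} + {Ash, Ridge, Pine}: 48 + 99 = 147
  {Ash, Maris} + {Ridge, Pine}: 86 + 84 = 170
  {Ridge} + {Ash, Maris, Pine}: 56 + 106 = 162
  {Ash, Ridge} + {Maris, Pine}: 87 + 91 = 178
  {Maris, Ridge} + {Ash, Pine}: 68 + 93 = 161
  … (7 splits in total)
Best: vehicle 1 Denton → Maris → Denton = 48; vehicle 2 Denton → Ash → Pine → Ridge → Denton = 99; combined 147.

147 blocks — the smallest possible combined total.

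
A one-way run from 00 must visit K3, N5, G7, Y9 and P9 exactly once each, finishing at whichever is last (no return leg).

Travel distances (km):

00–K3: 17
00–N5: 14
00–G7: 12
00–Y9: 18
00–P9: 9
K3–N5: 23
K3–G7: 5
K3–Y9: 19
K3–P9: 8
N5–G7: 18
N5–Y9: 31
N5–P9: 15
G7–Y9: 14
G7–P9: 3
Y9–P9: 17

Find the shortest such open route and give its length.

There are 5! = 120 possible orderings.
00 → K3 → N5 → G7 → Y9 → P9: 17+23+18+14+17 = 89
00 → K3 → N5 → G7 → P9 → Y9: 17+23+18+3+17 = 78
00 → K3 → N5 → Y9 → G7 → P9: 17+23+31+14+3 = 88
00 → K3 → N5 → Y9 → P9 → G7: 17+23+31+17+3 = 91
00 → K3 → N5 → P9 → G7 → Y9: 17+23+15+3+14 = 72
00 → K3 → N5 → P9 → Y9 → G7: 17+23+15+17+14 = 86
00 → K3 → G7 → N5 → Y9 → P9: 17+5+18+31+17 = 88
00 → K3 → G7 → N5 → P9 → Y9: 17+5+18+15+17 = 72
00 → K3 → G7 → Y9 → N5 → P9: 17+5+14+31+15 = 82
00 → K3 → G7 → Y9 → P9 → N5: 17+5+14+17+15 = 68
00 → K3 → G7 → P9 → N5 → Y9: 17+5+3+15+31 = 71
00 → K3 → G7 → P9 → Y9 → N5: 17+5+3+17+31 = 73
00 → K3 → Y9 → N5 → G7 → P9: 17+19+31+18+3 = 88
00 → K3 → Y9 → N5 → P9 → G7: 17+19+31+15+3 = 85
… (106 more)
00 → N5 → P9 → K3 → G7 → Y9: 14+15+8+5+14 = 56  ← best
The minimum is 56.
One shortest path: 00 → N5 → P9 → K3 → G7 → Y9.

Shortest open route: 56 km.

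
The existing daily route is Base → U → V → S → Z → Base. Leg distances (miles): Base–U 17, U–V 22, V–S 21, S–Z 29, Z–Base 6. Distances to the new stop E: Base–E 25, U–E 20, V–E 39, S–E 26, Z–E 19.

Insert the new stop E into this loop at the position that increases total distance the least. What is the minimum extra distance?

+16 miles — insert E between S and Z.

Insertion cost between consecutive stops i–j is d(i,E) + d(E,j) − d(i,j):
  between Base and U: 25 + 20 − 17 = 28
  between U and V: 20 + 39 − 22 = 37
  between V and S: 39 + 26 − 21 = 44
  between S and Z: 26 + 19 − 29 = 16
  between Z and Base: 19 + 25 − 6 = 38
Cheapest insertion is between S and Z, adding 16.
New total = 95 + 16 = 111.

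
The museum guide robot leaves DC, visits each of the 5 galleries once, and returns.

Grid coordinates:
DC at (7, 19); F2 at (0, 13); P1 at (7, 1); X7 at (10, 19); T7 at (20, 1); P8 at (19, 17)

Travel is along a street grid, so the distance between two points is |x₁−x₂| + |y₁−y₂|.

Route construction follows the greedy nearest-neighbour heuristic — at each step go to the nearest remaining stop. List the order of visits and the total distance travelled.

From DC: distances to unvisited — X7=3, F2=13, P8=14, P1=18, T7=31. Nearest is X7 (3).
From X7: distances to unvisited — P8=11, F2=16, P1=21, T7=28. Nearest is P8 (11).
From P8: distances to unvisited — T7=17, F2=23, P1=28. Nearest is T7 (17).
From T7: distances to unvisited — P1=13, F2=32. Nearest is P1 (13).
From P1: distances to unvisited — F2=19. Nearest is F2 (19).
Return F2→DC: 13.
Total = 3 + 11 + 17 + 13 + 19 + 13 = 76.

Total distance 76 via the nearest-neighbour route DC → X7 → P8 → T7 → P1 → F2 → DC.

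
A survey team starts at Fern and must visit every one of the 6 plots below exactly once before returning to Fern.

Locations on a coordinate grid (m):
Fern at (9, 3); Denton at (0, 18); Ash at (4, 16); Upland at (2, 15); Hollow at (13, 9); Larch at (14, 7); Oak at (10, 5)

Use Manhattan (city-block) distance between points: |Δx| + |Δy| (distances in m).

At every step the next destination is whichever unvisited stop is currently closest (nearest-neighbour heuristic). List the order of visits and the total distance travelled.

Total distance 60 m via the nearest-neighbour route Fern → Oak → Larch → Hollow → Ash → Upland → Denton → Fern.

From Fern: distances to unvisited — Oak=3, Larch=9, Hollow=10, Ash=18, Upland=19, Denton=24. Nearest is Oak (3).
From Oak: distances to unvisited — Larch=6, Hollow=7, Ash=17, Upland=18, Denton=23. Nearest is Larch (6).
From Larch: distances to unvisited — Hollow=3, Ash=19, Upland=20, Denton=25. Nearest is Hollow (3).
From Hollow: distances to unvisited — Ash=16, Upland=17, Denton=22. Nearest is Ash (16).
From Ash: distances to unvisited — Upland=3, Denton=6. Nearest is Upland (3).
From Upland: distances to unvisited — Denton=5. Nearest is Denton (5).
Return Denton→Fern: 24.
Total = 3 + 6 + 3 + 16 + 3 + 5 + 24 = 60.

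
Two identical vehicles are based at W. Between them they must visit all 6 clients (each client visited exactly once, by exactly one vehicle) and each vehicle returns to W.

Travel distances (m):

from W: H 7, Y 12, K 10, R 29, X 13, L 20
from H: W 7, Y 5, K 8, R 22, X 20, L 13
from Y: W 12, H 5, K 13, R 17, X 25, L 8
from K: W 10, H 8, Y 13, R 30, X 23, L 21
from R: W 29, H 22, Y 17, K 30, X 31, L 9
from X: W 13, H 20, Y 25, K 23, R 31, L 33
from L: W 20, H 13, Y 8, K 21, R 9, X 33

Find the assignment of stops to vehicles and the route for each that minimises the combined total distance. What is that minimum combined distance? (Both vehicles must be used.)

Minimum combined distance: 93 m.

Check every non-empty split of the stops between the two vehicles; for each half take its own optimal tour:
  {H} + {Y, K, R, X, L}: 14 + 84 = 98
  {Y} + {H, K, R, X, L}: 24 + 84 = 108
  {H, Y} + {K, R, X, L}: 24 + 84 = 108
  {K} + {H, Y, R, X, L}: 20 + 73 = 93
  {H, K} + {Y, R, X, L}: 25 + 73 = 98
  {Y, K} + {H, R, X, L}: 35 + 73 = 108
  … (31 splits in total)
Best: vehicle 1 W → K → W = 20; vehicle 2 W → H → Y → L → R → X → W = 73; combined 93.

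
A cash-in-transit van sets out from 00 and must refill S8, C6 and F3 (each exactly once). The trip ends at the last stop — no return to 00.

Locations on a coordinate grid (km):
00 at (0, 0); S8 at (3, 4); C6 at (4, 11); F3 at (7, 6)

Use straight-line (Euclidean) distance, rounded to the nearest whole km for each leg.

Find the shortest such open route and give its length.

There are 3! = 6 possible orderings.
00 → S8 → C6 → F3: 5+7+6 = 18
00 → S8 → F3 → C6: 5+4+6 = 15
00 → C6 → S8 → F3: 12+7+4 = 23
00 → C6 → F3 → S8: 12+6+4 = 22
00 → F3 → S8 → C6: 9+4+7 = 20
00 → F3 → C6 → S8: 9+6+7 = 22
The minimum is 15.
One shortest path: 00 → S8 → F3 → C6.

Shortest open route: 15 km.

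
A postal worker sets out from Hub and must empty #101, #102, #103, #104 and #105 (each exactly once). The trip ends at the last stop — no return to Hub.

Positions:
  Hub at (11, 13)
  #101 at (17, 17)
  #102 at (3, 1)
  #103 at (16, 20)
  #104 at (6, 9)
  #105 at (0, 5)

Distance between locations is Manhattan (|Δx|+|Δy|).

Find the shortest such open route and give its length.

52 — the minimum one-way total.

There are 5! = 120 possible orderings.
Hub - #101 - #102 - #103 - #104 - #105: 10+30+32+21+10 = 103
Hub - #101 - #102 - #103 - #105 - #104: 10+30+32+31+10 = 113
Hub - #101 - #102 - #104 - #103 - #105: 10+30+11+21+31 = 103
Hub - #101 - #102 - #104 - #105 - #103: 10+30+11+10+31 = 92
Hub - #101 - #102 - #105 - #103 - #104: 10+30+7+31+21 = 99
Hub - #101 - #102 - #105 - #104 - #103: 10+30+7+10+21 = 78
Hub - #101 - #103 - #102 - #104 - #105: 10+4+32+11+10 = 67
Hub - #101 - #103 - #102 - #105 - #104: 10+4+32+7+10 = 63
Hub - #101 - #103 - #104 - #102 - #105: 10+4+21+11+7 = 53
Hub - #101 - #103 - #104 - #105 - #102: 10+4+21+10+7 = 52
Hub - #101 - #103 - #105 - #102 - #104: 10+4+31+7+11 = 63
Hub - #101 - #103 - #105 - #104 - #102: 10+4+31+10+11 = 66
Hub - #101 - #104 - #102 - #103 - #105: 10+19+11+32+31 = 103
Hub - #101 - #104 - #102 - #105 - #103: 10+19+11+7+31 = 78
… (106 more)
The minimum is 52.
One shortest path: Hub → #101 → #103 → #104 → #105 → #102.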